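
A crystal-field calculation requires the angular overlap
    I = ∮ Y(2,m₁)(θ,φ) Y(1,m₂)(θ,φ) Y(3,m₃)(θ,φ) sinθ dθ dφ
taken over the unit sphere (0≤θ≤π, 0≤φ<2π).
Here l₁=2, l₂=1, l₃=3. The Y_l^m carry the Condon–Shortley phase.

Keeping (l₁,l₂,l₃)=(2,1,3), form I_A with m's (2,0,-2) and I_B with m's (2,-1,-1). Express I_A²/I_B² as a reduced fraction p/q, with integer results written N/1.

5/1

l's match ⇒ only the (l;m) 3-j factors differ between A and B.
A: triangle coeff Δ(2,1,3) = 1/105; Σ_t [0,0]: t=0:+1/24 = 1/24; (3j)²=1/21 [(2 1 3; 2 0 -2)], sign=-1
B: triangle coeff Δ(2,1,3) = 1/105; Σ_t [0,0]: t=0:+1/48 = 1/48; (3j)²=1/105 [(2 1 3; 2 -1 -1)], sign=+1
I_A²/I_B² = (1/21)/(1/105) = 5/1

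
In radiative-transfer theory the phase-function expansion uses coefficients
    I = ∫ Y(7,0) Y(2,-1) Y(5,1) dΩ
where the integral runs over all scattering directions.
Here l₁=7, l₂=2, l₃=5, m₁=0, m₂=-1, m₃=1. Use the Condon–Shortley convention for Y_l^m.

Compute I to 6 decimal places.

m-sum 0 ✓  L=14 even ✓  5≤5≤9 ✓
Π(2lᵢ+1) = 15×5×11 = 825
triangle coeff Δ(7,2,5) = 1/15015
Σ_t [2,2]: t=2:+1/57600 = 1/57600
(3j)²=21/715 [(7 2 5; 0 0 0)], sign=-1
Σ_t [1,1]: t=1:−1/103680 = -1/103680
(3j)²=7/429 [(7 2 5; 0 -1 1)], sign=-1
⇒ 4πI² = 735/1859
I = (+1)√(735/1859/(4π)) = 0.17737771

0.177378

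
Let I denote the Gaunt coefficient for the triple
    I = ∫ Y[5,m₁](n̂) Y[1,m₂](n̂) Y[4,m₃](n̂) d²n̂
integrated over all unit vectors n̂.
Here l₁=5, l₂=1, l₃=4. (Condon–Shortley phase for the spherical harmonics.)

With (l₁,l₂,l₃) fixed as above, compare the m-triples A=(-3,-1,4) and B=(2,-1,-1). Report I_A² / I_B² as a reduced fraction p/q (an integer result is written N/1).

Shared (l₁,l₂,l₃)=(5,1,4): N and (l;000)² cancel in I_A²/I_B².
A: Δ = 2!·8!·0!/11! = 1/495; Racah Σ t=0..0: t=0:+1/80640 = 1/80640; ⇒ 3j(5 1 4; -3 -1 4)² = 1/495, sgn +1
B: Δ = 2!·8!·0!/11! = 1/495; Racah Σ t=0..0: t=0:+1/1440 = 1/1440; ⇒ 3j(5 1 4; 2 -1 -1)² = 7/165, sgn -1
I_A²/I_B² = (1/495)/(7/165) = 1/21

1/21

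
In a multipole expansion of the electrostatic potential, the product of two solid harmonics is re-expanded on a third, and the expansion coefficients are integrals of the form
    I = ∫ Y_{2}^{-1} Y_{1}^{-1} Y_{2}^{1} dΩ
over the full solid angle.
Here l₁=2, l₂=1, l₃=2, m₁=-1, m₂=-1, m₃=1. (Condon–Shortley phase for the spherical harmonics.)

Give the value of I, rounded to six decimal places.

-1 − 1 + 1 = -1 ≠ 0: azimuthal integral kills it; I = 0

0.000000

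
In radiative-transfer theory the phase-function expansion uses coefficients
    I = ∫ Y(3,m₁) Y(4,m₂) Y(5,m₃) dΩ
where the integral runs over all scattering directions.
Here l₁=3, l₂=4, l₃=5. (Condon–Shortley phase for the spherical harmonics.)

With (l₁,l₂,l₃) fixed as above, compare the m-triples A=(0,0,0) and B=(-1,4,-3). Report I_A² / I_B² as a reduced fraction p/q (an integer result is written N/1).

Shared (l₁,l₂,l₃)=(3,4,5): N and (l;000)² cancel in I_A²/I_B².
A: Δ = 2!·4!·6!/13! = 1/180180; Racah Σ t=0..2: t=0:+1/576 t=1:−1/144 t=2:+1/576 = -1/288; ⇒ 3j(3 4 5; 0 0 0)² = 20/1001, sgn +1
B: Δ = 2!·4!·6!/13! = 1/180180; Racah Σ t=2..2: t=2:+1/5760 = 1/5760; ⇒ 3j(3 4 5; -1 4 -3)² = 56/2145, sgn +1
I_A²/I_B² = (20/1001)/(56/2145) = 75/98

75/98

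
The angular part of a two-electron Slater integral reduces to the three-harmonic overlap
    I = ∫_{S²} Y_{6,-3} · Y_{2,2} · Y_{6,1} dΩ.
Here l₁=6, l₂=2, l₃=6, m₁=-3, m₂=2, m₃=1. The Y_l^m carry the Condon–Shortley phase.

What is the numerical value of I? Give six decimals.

0.177674

m-sum 0 ✓  L=14 even ✓  4≤6≤8 ✓
Π(2lᵢ+1) = 13×5×13 = 845
triangle coeff Δ(6,2,6) = 1/90090
Σ_t [0,2]: t=0:+1/69120 t=1:−1/14400 t=2:+1/69120 = -7/172800
(3j)²=14/715 [(6 2 6; 0 0 0)], sign=-1
Σ_t [2,2]: t=2:+1/120960 = 1/120960
(3j)²=24/1001 [(6 2 6; -3 2 1)], sign=-1
⇒ 4πI² = 48/121
I = (+1)√(48/121/(4π)) = 0.17767364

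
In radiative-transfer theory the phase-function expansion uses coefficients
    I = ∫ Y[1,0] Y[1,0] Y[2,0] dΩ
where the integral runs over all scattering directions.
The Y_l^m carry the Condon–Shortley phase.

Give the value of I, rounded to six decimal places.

0.252313

Rules hold: Σm=0, L=4 even, 0≤2≤2.
N = 3·3·5 = 45
Δ = 0!·2!·2!/5! = 1/30
Racah Σ t=0..0: t=0:+1/1 = 1/1
⇒ 3j(1 1 2; 0 0 0)² = 2/15, sgn +1
(m-triple is (0,0,0) — same symbol as above.)
4πI² = N·(3j₀)²·(3jₘ)² = 4/5
I = +1·√(0.8/4π) = 0.25231325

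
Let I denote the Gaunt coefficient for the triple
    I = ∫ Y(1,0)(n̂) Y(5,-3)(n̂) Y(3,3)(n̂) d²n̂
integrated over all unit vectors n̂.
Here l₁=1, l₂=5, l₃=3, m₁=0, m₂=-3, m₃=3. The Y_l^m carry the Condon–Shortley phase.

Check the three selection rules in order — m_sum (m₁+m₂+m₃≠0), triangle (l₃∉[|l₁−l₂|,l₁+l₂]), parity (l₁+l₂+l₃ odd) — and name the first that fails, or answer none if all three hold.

Σmᵢ = 0  ✓
l₃∈[|l₁−l₂|,l₁+l₂]=[4,6], have l₃=3  ✗
Σlᵢ = 9 ⇒ odd

triangle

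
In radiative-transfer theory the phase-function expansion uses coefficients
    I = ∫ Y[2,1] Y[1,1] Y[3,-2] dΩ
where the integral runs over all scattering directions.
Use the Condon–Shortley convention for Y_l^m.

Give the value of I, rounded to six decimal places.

0.261169

m-sum 0 ✓  L=6 even ✓  1≤3≤3 ✓
Π(2lᵢ+1) = 5×3×7 = 105
triangle coeff Δ(2,1,3) = 1/105
Σ_t [0,0]: t=0:+1/4 = 1/4
(3j)²=3/35 [(2 1 3; 0 0 0)], sign=-1
Σ_t [0,0]: t=0:+1/12 = 1/12
(3j)²=2/21 [(2 1 3; 1 1 -2)], sign=-1
⇒ 4πI² = 6/7
I = (+1)√(6/7/(4π)) = 0.26116903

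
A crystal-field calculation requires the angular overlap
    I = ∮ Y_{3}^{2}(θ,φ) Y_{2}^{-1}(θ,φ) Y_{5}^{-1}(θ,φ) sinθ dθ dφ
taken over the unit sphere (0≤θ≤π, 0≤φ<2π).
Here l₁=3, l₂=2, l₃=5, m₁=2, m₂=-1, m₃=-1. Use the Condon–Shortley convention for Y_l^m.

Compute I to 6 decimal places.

-0.117387

m-sum 0 ✓  L=10 even ✓  1≤5≤5 ✓
Π(2lᵢ+1) = 7×5×11 = 385
triangle coeff Δ(3,2,5) = 1/2310
Σ_t [0,0]: t=0:+1/144 = 1/144
(3j)²=10/231 [(3 2 5; 0 0 0)], sign=-1
Σ_t [0,0]: t=0:+1/720 = 1/720
(3j)²=4/385 [(3 2 5; 2 -1 -1)], sign=+1
⇒ 4πI² = 40/231
I = (-1)√(40/231/(4π)) = -0.11738675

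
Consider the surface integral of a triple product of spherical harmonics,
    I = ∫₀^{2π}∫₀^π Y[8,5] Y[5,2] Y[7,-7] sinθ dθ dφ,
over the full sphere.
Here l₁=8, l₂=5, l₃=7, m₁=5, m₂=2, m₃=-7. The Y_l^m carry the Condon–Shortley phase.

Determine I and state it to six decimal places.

Rules hold: Σm=0, L=20 even, 3≤7≤13.
N = 17·11·15 = 2805
Δ = 6!·10!·4!/21! = 1/814773960
Racah Σ t=1..5: t=1:−1/87091200 t=2:+1/4976640 t=3:−1/2073600 t=4:+1/4976640 t=5:−1/87091200 = -1/9676800
⇒ 3j(8 5 7; 0 0 0)² = 360/46189, sgn +1
Racah Σ t=3..3: t=3:−1/3135283200 = -1/3135283200
⇒ 3j(8 5 7; 5 2 -7)² = 143/11628, sgn -1
4πI² = N·(3j₀)²·(3jₘ)² = 1650/6137
I = -1·√(0.268861/4π) = -0.14627125

-0.146271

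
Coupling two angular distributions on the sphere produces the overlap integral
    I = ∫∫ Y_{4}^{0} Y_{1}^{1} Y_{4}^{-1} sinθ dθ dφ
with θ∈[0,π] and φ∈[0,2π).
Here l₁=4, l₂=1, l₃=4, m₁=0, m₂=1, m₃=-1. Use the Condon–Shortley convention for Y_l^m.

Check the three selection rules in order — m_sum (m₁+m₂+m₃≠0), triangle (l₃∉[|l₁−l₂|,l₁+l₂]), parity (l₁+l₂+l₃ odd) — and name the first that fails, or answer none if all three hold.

Σmᵢ = 0  ✓
l₃∈[|l₁−l₂|,l₁+l₂]=[3,5], have l₃=4  ✓
Σlᵢ = 9 ⇒ odd  ✗

parity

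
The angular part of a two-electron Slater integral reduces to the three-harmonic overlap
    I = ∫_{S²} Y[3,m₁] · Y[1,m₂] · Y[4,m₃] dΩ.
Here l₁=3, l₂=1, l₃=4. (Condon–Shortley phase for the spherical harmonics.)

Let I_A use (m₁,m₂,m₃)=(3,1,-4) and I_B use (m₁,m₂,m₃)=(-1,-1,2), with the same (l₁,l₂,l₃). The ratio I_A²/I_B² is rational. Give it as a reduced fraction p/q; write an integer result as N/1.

Shared (l₁,l₂,l₃)=(3,1,4): N and (l;000)² cancel in I_A²/I_B².
A: Δ = 0!·6!·2!/9! = 1/252; Racah Σ t=0..0: t=0:+1/1440 = 1/1440; ⇒ 3j(3 1 4; 3 1 -4)² = 1/9, sgn +1
B: Δ = 0!·6!·2!/9! = 1/252; Racah Σ t=0..0: t=0:+1/96 = 1/96; ⇒ 3j(3 1 4; -1 -1 2)² = 5/84, sgn +1
I_A²/I_B² = (1/9)/(5/84) = 28/15

28/15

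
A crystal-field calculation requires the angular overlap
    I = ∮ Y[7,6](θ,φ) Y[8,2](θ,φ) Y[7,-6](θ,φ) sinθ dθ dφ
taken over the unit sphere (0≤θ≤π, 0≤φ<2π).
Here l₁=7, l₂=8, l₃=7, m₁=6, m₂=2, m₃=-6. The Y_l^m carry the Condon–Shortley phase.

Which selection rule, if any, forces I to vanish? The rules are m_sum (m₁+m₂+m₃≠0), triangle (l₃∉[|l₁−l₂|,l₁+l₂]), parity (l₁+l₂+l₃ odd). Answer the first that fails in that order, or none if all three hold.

m_sum

Σmᵢ = 2  ✗
l₃∈[|l₁−l₂|,l₁+l₂]=[1,15], have l₃=7
Σlᵢ = 22 ⇒ even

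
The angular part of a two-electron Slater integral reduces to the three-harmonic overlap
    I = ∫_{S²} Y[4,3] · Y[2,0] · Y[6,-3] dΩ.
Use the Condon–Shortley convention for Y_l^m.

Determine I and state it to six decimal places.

m-sum 0 ✓  L=12 even ✓  2≤6≤6 ✓
Π(2lᵢ+1) = 9×5×13 = 585
triangle coeff Δ(4,2,6) = 1/6435
Σ_t [0,0]: t=0:+1/2304 = 1/2304
(3j)²=5/143 [(4 2 6; 0 0 0)], sign=+1
Σ_t [0,0]: t=0:+1/20160 = 1/20160
(3j)²=12/715 [(4 2 6; 3 0 -3)], sign=-1
⇒ 4πI² = 540/1573
I = (-1)√(540/1573/(4π)) = -0.16528277

-0.165283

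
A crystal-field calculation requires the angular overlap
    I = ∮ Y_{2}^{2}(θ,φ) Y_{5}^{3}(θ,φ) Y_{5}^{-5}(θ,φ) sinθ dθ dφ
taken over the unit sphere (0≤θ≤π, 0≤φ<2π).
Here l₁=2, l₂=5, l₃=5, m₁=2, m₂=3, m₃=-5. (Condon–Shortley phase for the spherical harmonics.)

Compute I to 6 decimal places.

0.088588

Rules hold: Σm=0, L=12 even, 3≤5≤7.
N = 5·11·11 = 605
Δ = 2!·2!·8!/13! = 1/38610
Racah Σ t=0..2: t=0:+1/2880 t=1:−1/576 t=2:+1/2880 = -1/960
⇒ 3j(2 5 5; 0 0 0)² = 10/429, sgn +1
Racah Σ t=0..0: t=0:+1/161280 = 1/161280
⇒ 3j(2 5 5; 2 3 -5)² = 1/143, sgn +1
4πI² = N·(3j₀)²·(3jₘ)² = 50/507
I = +1·√(0.0986193/4π) = 0.08858824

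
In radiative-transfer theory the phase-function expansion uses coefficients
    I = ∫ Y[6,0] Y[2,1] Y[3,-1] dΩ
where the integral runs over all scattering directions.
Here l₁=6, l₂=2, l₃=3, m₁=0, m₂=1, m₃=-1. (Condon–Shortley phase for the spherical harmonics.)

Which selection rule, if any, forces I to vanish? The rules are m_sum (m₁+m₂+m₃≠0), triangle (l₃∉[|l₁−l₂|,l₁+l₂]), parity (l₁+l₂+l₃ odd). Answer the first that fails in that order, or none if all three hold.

Σmᵢ = 0  ✓
l₃∈[|l₁−l₂|,l₁+l₂]=[4,8], have l₃=3  ✗
Σlᵢ = 11 ⇒ odd

triangle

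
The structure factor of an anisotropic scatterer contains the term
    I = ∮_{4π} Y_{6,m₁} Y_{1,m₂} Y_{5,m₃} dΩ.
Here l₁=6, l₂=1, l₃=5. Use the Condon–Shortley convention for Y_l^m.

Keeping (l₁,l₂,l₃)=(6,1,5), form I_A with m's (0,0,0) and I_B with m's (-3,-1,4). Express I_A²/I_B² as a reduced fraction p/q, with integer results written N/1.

12/1

Shared (l₁,l₂,l₃)=(6,1,5): N and (l;000)² cancel in I_A²/I_B².
A: Δ = 2!·10!·0!/13! = 1/858; Racah Σ t=1..1: t=1:−1/14400 = -1/14400; ⇒ 3j(6 1 5; 0 0 0)² = 6/143, sgn +1
B: Δ = 2!·10!·0!/13! = 1/858; Racah Σ t=0..0: t=0:+1/725760 = 1/725760; ⇒ 3j(6 1 5; -3 -1 4)² = 1/286, sgn -1
I_A²/I_B² = (6/143)/(1/286) = 12/1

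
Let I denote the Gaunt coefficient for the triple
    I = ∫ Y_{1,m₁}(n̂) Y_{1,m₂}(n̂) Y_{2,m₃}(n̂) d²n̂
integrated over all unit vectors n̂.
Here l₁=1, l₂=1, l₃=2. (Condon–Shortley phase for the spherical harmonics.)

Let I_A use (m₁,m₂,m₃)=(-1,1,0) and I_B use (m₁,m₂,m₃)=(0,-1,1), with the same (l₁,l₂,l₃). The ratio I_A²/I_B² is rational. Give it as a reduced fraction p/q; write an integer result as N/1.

1/3

Same 1,1,2: normalisation and zero-m 3j drop out of the ratio.
A: Δ: 0! 2! 2! / 5! → 1/30; sum: t=0:+1/4 = 1/4; 3j²(1 1 2; -1 1 0) = Δ·Π!·Σ² = 1/30  (sign +1)
B: Δ: 0! 2! 2! / 5! → 1/30; sum: t=0:+1/2 = 1/2; 3j²(1 1 2; 0 -1 1) = Δ·Π!·Σ² = 1/10  (sign -1)
I_A²/I_B² = (1/30)/(1/10) = 1/3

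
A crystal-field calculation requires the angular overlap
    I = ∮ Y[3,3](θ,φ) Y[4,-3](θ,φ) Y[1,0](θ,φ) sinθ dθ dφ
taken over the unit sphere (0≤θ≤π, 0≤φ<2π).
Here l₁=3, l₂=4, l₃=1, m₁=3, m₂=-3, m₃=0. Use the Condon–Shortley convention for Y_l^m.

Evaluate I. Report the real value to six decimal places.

Rules hold: Σm=0, L=8 even, 1≤1≤7.
N = 7·9·3 = 189
Δ = 6!·0!·2!/9! = 1/252
Racah Σ t=3..3: t=3:−1/36 = -1/36
⇒ 3j(3 4 1; 0 0 0)² = 4/63, sgn +1
Racah Σ t=0..0: t=0:+1/720 = 1/720
⇒ 3j(3 4 1; 3 -3 0)² = 1/36, sgn -1
4πI² = N·(3j₀)²·(3jₘ)² = 1/3
I = -1·√(0.333333/4π) = -0.16286750

-0.162868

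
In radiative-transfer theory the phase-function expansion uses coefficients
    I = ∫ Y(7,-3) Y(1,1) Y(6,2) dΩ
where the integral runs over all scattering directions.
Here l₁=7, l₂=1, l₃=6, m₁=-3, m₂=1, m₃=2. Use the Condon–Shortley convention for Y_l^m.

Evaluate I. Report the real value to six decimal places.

-0.234717

Rules hold: Σm=0, L=14 even, 6≤6≤8.
N = 15·3·13 = 585
Δ = 2!·12!·0!/15! = 1/1365
Racah Σ t=1..1: t=1:−1/518400 = -1/518400
⇒ 3j(7 1 6; 0 0 0)² = 7/195, sgn -1
Racah Σ t=2..2: t=2:+1/1935360 = 1/1935360
⇒ 3j(7 1 6; -3 1 2)² = 3/91, sgn +1
4πI² = N·(3j₀)²·(3jₘ)² = 9/13
I = -1·√(0.692308/4π) = -0.23471705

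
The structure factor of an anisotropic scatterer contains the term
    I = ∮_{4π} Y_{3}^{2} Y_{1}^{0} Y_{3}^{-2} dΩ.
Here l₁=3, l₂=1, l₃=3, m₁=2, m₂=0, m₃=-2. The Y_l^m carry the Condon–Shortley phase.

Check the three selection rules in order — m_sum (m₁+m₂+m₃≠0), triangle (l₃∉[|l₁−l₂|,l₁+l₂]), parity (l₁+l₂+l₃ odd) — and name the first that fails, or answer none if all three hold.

parity

m₁+m₂+m₃ = 2 + 0 − 2 = 0  ✓
triangle: |3−1|=2 ≤ l₃=3 ≤ 3+1=4  ✓
parity: l₁+l₂+l₃ = 7 is odd  ✗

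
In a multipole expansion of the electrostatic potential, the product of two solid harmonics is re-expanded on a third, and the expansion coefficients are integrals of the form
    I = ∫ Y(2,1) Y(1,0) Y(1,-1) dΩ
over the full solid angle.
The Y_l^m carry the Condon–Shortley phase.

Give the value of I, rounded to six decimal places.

Rules hold: Σm=0, L=4 even, 1≤1≤3.
N = 5·3·3 = 45
Δ = 2!·2!·0!/5! = 1/30
Racah Σ t=1..1: t=1:−1/1 = -1/1
⇒ 3j(2 1 1; 0 0 0)² = 2/15, sgn +1
Racah Σ t=1..1: t=1:−1/2 = -1/2
⇒ 3j(2 1 1; 1 0 -1)² = 1/10, sgn -1
4πI² = N·(3j₀)²·(3jₘ)² = 3/5
I = -1·√(0.6/4π) = -0.21850969

-0.218510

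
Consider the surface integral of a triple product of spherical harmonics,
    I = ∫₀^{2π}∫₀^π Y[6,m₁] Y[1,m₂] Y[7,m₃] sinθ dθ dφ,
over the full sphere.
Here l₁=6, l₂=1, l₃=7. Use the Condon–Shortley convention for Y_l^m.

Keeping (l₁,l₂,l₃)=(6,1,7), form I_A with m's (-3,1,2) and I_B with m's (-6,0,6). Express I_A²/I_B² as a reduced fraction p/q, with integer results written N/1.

Same 6,1,7: normalisation and zero-m 3j drop out of the ratio.
A: Δ: 0! 12! 2! / 15! → 1/1365; sum: t=0:+1/4354560 = 1/4354560; 3j²(6 1 7; -3 1 2) = Δ·Π!·Σ² = 2/273  (sign -1)
B: Δ: 0! 12! 2! / 15! → 1/1365; sum: t=0:+1/479001600 = 1/479001600; 3j²(6 1 7; -6 0 6) = Δ·Π!·Σ² = 1/105  (sign -1)
I_A²/I_B² = (2/273)/(1/105) = 10/13

10/13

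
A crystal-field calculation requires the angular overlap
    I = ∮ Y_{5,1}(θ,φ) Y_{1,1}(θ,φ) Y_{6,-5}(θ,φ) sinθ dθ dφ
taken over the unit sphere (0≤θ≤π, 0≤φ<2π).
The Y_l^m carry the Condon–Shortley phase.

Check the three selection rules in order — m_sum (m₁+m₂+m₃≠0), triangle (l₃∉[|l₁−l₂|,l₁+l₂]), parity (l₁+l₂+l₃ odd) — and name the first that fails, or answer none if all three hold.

m₁+m₂+m₃ = 1 + 1 − 5 = -3  ✗
triangle: |5−1|=4 ≤ l₃=6 ≤ 5+1=6
parity: l₁+l₂+l₃ = 12 is even

m_sum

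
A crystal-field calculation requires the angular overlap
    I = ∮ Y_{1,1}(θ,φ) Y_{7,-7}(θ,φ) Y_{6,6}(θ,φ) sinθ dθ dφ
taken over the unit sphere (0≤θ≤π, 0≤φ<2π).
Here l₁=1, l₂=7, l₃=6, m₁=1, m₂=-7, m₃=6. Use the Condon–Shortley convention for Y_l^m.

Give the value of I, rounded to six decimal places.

-0.333779

m-sum 0 ✓  L=14 even ✓  6≤6≤8 ✓
Π(2lᵢ+1) = 3×15×13 = 585
triangle coeff Δ(1,7,6) = 1/1365
Σ_t [1,1]: t=1:−1/518400 = -1/518400
(3j)²=7/195 [(1 7 6; 0 0 0)], sign=-1
Σ_t [0,0]: t=0:+1/958003200 = 1/958003200
(3j)²=1/15 [(1 7 6; 1 -7 6)], sign=+1
⇒ 4πI² = 7/5
I = (-1)√(7/5/(4π)) = -0.33377906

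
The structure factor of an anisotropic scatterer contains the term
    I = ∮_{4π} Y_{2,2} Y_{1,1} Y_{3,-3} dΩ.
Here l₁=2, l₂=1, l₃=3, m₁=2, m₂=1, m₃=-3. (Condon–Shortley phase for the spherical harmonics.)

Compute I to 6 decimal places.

m-sum 0 ✓  L=6 even ✓  1≤3≤3 ✓
Π(2lᵢ+1) = 5×3×7 = 105
triangle coeff Δ(2,1,3) = 1/105
Σ_t [0,0]: t=0:+1/4 = 1/4
(3j)²=3/35 [(2 1 3; 0 0 0)], sign=-1
Σ_t [0,0]: t=0:+1/48 = 1/48
(3j)²=1/7 [(2 1 3; 2 1 -3)], sign=+1
⇒ 4πI² = 9/7
I = (-1)√(9/7/(4π)) = -0.31986543

-0.319865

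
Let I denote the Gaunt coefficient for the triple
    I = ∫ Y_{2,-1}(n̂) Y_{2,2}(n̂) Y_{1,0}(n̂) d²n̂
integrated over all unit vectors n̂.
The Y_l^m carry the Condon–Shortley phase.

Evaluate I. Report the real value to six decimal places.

0.000000

m-sum = -1 + 2 + 0 = 1 ≠ 0 ⇒ I = 0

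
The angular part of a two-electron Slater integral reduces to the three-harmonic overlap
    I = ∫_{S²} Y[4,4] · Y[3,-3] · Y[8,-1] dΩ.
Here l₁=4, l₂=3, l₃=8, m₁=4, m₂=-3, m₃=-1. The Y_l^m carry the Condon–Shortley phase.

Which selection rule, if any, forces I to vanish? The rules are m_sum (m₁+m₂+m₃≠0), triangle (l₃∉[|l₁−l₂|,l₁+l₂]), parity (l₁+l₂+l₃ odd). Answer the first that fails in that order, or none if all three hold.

azimuthal sum: 4 − 3 − 1 = 0  ✓
1 ≤ 8 ≤ 7 (triangle on l)  ✗
L = 4 + 3 + 8 = 15 (odd)

triangle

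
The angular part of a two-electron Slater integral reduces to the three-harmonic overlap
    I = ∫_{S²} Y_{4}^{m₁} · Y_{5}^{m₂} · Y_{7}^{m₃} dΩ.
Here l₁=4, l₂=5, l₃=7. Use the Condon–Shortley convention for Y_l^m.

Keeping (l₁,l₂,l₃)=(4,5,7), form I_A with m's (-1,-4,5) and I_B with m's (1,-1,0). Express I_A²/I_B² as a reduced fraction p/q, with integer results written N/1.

8019/392

Same 4,5,7: normalisation and zero-m 3j drop out of the ratio.
A: Δ: 2! 6! 8! / 17! → 1/6126120; sum: t=0:+1/1209600 t=1:−1/1935360 = 1/3225600; 3j²(4 5 7; -1 -4 5) = Δ·Π!·Σ² = 243/61880  (sign +1)
B: Δ: 2! 6! 8! / 17! → 1/6126120; sum: t=0:+1/41472 t=1:−1/34560 t=2:+1/345600 = -1/518400; 3j²(4 5 7; 1 -1 0) = Δ·Π!·Σ² = 7/36465  (sign +1)
I_A²/I_B² = (243/61880)/(7/36465) = 8019/392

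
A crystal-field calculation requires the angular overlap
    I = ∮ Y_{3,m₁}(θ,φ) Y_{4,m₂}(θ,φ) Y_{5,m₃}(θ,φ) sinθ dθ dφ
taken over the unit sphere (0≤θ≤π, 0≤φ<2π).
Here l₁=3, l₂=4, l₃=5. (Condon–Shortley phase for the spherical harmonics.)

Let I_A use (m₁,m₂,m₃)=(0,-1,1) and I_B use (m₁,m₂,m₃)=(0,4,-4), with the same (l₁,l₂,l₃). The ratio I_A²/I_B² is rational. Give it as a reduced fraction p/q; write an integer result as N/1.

Same 3,4,5: normalisation and zero-m 3j drop out of the ratio.
A: Δ: 2! 4! 6! / 13! → 1/180180; sum: t=0:+1/432 t=1:−1/192 t=2:+1/1440 = -19/8640; 3j²(3 4 5; 0 -1 1) = Δ·Π!·Σ² = 361/30030  (sign -1)
B: Δ: 2! 4! 6! / 13! → 1/180180; sum: t=2:+1/8640 = 1/8640; 3j²(3 4 5; 0 4 -4) = Δ·Π!·Σ² = 28/715  (sign -1)
I_A²/I_B² = (361/30030)/(28/715) = 361/1176

361/1176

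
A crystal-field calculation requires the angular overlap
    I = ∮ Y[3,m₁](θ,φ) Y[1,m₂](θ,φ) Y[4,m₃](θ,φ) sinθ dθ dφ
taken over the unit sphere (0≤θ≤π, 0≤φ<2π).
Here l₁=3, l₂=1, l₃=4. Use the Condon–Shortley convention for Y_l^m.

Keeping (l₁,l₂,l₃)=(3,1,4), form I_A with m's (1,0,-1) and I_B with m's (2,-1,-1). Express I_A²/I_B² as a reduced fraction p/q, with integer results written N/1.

Shared (l₁,l₂,l₃)=(3,1,4): N and (l;000)² cancel in I_A²/I_B².
A: Δ = 0!·6!·2!/9! = 1/252; Racah Σ t=0..0: t=0:+1/48 = 1/48; ⇒ 3j(3 1 4; 1 0 -1)² = 5/84, sgn -1
B: Δ = 0!·6!·2!/9! = 1/252; Racah Σ t=0..0: t=0:+1/240 = 1/240; ⇒ 3j(3 1 4; 2 -1 -1)² = 1/84, sgn -1
I_A²/I_B² = (5/84)/(1/84) = 5/1

5/1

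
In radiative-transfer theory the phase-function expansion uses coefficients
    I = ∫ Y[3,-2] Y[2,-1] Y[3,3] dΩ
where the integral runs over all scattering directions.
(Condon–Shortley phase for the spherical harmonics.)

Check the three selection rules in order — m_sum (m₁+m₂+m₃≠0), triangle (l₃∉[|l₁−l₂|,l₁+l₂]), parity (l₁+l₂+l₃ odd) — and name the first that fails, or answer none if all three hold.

none

Σmᵢ = 0  ✓
l₃∈[|l₁−l₂|,l₁+l₂]=[1,5], have l₃=3  ✓
Σlᵢ = 8 ⇒ even  ✓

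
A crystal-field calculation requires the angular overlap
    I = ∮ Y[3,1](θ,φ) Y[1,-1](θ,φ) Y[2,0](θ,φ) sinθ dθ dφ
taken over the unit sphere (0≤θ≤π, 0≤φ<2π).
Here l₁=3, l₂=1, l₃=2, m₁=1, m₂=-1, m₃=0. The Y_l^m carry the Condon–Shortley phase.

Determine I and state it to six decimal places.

Checks pass: Σm=0; 6 even; l₃=2∈[2,4].
(2·3+1)(2·1+1)(2·2+1) = 105
Δ: 2! 4! 0! / 7! → 1/105
sum: t=1:−1/4 = -1/4
3j²(3 1 2; 0 0 0) = Δ·Π!·Σ² = 3/35  (sign -1)
sum: t=0:+1/8 = 1/8
3j²(3 1 2; 1 -1 0) = Δ·Π!·Σ² = 2/35  (sign +1)
combine: 4πI² = 105·3/35·2/35 = 18/35
take √, sign -1: I = -0.20230066

-0.202301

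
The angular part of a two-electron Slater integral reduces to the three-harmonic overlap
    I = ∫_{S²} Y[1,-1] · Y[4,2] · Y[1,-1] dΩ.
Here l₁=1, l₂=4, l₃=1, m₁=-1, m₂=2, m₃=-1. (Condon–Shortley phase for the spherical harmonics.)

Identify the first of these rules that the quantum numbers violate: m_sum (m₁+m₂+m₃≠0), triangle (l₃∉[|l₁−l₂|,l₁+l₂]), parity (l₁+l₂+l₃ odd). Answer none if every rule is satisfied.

Σmᵢ = 0  ✓
l₃∈[|l₁−l₂|,l₁+l₂]=[3,5], have l₃=1  ✗
Σlᵢ = 6 ⇒ even

triangle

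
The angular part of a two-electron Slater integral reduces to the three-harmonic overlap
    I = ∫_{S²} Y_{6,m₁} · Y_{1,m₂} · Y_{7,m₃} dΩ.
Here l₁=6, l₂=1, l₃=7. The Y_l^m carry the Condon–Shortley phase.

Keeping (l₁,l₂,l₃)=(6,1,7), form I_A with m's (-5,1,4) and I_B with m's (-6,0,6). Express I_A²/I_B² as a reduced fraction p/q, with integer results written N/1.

3/13

l's match ⇒ only the (l;m) 3-j factors differ between A and B.
A: triangle coeff Δ(6,1,7) = 1/1365; Σ_t [0,0]: t=0:+1/79833600 = 1/79833600; (3j)²=1/455 [(6 1 7; -5 1 4)], sign=-1
B: triangle coeff Δ(6,1,7) = 1/1365; Σ_t [0,0]: t=0:+1/479001600 = 1/479001600; (3j)²=1/105 [(6 1 7; -6 0 6)], sign=-1
I_A²/I_B² = (1/455)/(1/105) = 3/13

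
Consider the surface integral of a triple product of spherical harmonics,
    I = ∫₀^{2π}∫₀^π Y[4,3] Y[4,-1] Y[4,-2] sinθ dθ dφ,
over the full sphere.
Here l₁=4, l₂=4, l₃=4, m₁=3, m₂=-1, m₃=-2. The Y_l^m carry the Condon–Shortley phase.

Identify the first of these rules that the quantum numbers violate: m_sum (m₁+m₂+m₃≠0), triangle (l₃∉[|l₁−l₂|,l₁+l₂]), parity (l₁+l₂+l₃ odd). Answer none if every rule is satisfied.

m₁+m₂+m₃ = 3 − 1 − 2 = 0  ✓
triangle: |4−4|=0 ≤ l₃=4 ≤ 4+4=8  ✓
parity: l₁+l₂+l₃ = 12 is even  ✓

none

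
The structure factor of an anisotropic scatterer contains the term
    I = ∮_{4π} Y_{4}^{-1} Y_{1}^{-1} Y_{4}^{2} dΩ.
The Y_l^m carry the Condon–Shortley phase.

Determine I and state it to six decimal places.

0.000000

L=9 odd ⇒ parity kills the (l;000) factor ⇒ I = 0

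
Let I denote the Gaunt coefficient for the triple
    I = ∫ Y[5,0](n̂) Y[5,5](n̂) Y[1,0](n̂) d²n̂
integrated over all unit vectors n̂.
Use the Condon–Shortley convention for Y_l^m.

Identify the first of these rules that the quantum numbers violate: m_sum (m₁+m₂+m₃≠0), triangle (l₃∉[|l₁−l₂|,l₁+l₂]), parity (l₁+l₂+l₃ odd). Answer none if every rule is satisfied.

m_sum

m₁+m₂+m₃ = 0 + 5 + 0 = 5  ✗
triangle: |5−5|=0 ≤ l₃=1 ≤ 5+5=10
parity: l₁+l₂+l₃ = 11 is odd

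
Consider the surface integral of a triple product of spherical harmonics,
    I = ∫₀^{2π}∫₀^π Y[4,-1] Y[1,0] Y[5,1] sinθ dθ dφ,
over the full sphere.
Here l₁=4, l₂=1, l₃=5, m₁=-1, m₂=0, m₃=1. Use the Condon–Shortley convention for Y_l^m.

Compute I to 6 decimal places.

-0.240571

Checks pass: Σm=0; 10 even; l₃=5∈[3,5].
(2·4+1)(2·1+1)(2·5+1) = 297
Δ: 0! 8! 2! / 11! → 1/495
sum: t=0:+1/576 = 1/576
3j²(4 1 5; 0 0 0) = Δ·Π!·Σ² = 5/99  (sign -1)
sum: t=0:+1/720 = 1/720
3j²(4 1 5; -1 0 1) = Δ·Π!·Σ² = 8/165  (sign +1)
combine: 4πI² = 297·5/99·8/165 = 8/11
take √, sign -1: I = -0.24057125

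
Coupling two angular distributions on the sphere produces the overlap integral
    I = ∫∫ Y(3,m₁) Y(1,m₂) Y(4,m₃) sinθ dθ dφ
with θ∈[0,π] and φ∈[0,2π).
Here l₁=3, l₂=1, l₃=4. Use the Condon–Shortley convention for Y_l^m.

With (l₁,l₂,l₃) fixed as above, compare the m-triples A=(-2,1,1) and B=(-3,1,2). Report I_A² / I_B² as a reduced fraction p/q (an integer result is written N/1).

Shared (l₁,l₂,l₃)=(3,1,4): N and (l;000)² cancel in I_A²/I_B².
A: Δ = 0!·6!·2!/9! = 1/252; Racah Σ t=0..0: t=0:+1/240 = 1/240; ⇒ 3j(3 1 4; -2 1 1)² = 1/84, sgn -1
B: Δ = 0!·6!·2!/9! = 1/252; Racah Σ t=0..0: t=0:+1/1440 = 1/1440; ⇒ 3j(3 1 4; -3 1 2)² = 1/252, sgn +1
I_A²/I_B² = (1/84)/(1/252) = 3/1

3/1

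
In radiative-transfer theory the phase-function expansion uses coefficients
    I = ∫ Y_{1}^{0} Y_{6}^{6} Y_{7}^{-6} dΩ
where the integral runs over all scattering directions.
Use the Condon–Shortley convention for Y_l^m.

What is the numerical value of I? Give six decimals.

0.126157

Rules hold: Σm=0, L=14 even, 5≤7≤7.
N = 3·13·15 = 585
Δ = 0!·2!·12!/15! = 1/1365
Racah Σ t=0..0: t=0:+1/518400 = 1/518400
⇒ 3j(1 6 7; 0 0 0)² = 7/195, sgn -1
Racah Σ t=0..0: t=0:+1/479001600 = 1/479001600
⇒ 3j(1 6 7; 0 6 -6)² = 1/105, sgn -1
4πI² = N·(3j₀)²·(3jₘ)² = 1/5
I = +1·√(0.2/4π) = 0.12615663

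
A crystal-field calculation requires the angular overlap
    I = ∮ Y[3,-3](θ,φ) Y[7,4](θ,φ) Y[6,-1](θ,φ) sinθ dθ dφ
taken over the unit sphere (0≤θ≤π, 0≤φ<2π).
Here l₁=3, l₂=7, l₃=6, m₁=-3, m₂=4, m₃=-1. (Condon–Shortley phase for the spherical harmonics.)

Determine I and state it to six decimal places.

-0.190770

m-sum 0 ✓  L=16 even ✓  4≤6≤10 ✓
Π(2lᵢ+1) = 7×15×13 = 1365
triangle coeff Δ(3,7,6) = 1/2042040
Σ_t [1,3]: t=1:−1/207360 t=2:+1/57600 t=3:−1/207360 = 1/129600
(3j)²=168/12155 [(3 7 6; 0 0 0)], sign=+1
Σ_t [4,4]: t=4:+1/1451520 = 1/1451520
(3j)²=75/3094 [(3 7 6; -3 4 -1)], sign=-1
⇒ 4πI² = 18900/41327
I = (-1)√(18900/41327/(4π)) = -0.19076954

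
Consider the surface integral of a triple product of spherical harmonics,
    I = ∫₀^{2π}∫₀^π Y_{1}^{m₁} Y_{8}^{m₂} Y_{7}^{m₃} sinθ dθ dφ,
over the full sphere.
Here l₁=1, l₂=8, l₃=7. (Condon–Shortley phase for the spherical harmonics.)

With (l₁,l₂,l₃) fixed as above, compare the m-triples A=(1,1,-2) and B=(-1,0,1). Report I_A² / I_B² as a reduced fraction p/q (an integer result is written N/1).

3/4

Same 1,8,7: normalisation and zero-m 3j drop out of the ratio.
A: Δ: 2! 0! 14! / 17! → 1/2040; sum: t=0:+1/87091200 = 1/87091200; 3j²(1 8 7; 1 1 -2) = Δ·Π!·Σ² = 7/680  (sign -1)
B: Δ: 2! 0! 14! / 17! → 1/2040; sum: t=2:+1/58060800 = 1/58060800; 3j²(1 8 7; -1 0 1) = Δ·Π!·Σ² = 7/510  (sign +1)
I_A²/I_B² = (7/680)/(7/510) = 3/4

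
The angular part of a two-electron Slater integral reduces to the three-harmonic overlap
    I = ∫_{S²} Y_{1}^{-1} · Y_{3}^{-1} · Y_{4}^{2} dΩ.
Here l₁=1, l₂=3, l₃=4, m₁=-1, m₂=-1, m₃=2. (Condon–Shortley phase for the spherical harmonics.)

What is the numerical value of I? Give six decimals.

m-sum 0 ✓  L=8 even ✓  2≤4≤4 ✓
Π(2lᵢ+1) = 3×7×9 = 189
triangle coeff Δ(1,3,4) = 1/252
Σ_t [0,0]: t=0:+1/36 = 1/36
(3j)²=4/63 [(1 3 4; 0 0 0)], sign=+1
Σ_t [0,0]: t=0:+1/96 = 1/96
(3j)²=5/84 [(1 3 4; -1 -1 2)], sign=+1
⇒ 4πI² = 5/7
I = (+1)√(5/7/(4π)) = 0.23841361

0.238414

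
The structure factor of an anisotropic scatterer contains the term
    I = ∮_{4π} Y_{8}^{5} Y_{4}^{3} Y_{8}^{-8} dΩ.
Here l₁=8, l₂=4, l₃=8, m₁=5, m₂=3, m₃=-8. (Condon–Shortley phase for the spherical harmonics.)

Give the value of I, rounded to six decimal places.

Rules hold: Σm=0, L=20 even, 4≤8≤12.
N = 17·9·17 = 2601
Δ = 4!·12!·4!/21! = 1/185175900
Racah Σ t=0..4: t=0:+1/557383680 t=1:−1/21772800 t=2:+1/8294400 t=3:−1/21772800 t=4:+1/557383680 = 1/30965760
⇒ 3j(8 4 8; 0 0 0)² = 36/4199, sgn +1
Racah Σ t=3..3: t=3:−1/68976230400 = -1/68976230400
⇒ 3j(8 4 8; 5 3 -8)² = 13/2907, sgn -1
4πI² = N·(3j₀)²·(3jₘ)² = 36/361
I = -1·√(0.099723/4π) = -0.08908257

-0.089083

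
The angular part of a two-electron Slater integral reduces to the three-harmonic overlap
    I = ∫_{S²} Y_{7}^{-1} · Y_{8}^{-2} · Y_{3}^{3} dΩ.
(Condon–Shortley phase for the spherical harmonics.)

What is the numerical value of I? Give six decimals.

Checks pass: Σm=0; 18 even; l₃=3∈[1,15].
(2·7+1)(2·8+1)(2·3+1) = 1785
Δ: 12! 2! 4! / 19! → 1/5290740
sum: t=5:−1/7257600 t=6:+1/2073600 t=7:−1/7257600 = 1/4838400
3j²(7 8 3; 0 0 0) = Δ·Π!·Σ² = 252/20995  (sign -1)
sum: t=6:+1/24883200 = 1/24883200
3j²(7 8 3; -1 -2 3) = Δ·Π!·Σ² = 70/4199  (sign +1)
combine: 4πI² = 1785·252/20995·70/4199 = 370440/1037153
take √, sign -1: I = -0.16859030

-0.168590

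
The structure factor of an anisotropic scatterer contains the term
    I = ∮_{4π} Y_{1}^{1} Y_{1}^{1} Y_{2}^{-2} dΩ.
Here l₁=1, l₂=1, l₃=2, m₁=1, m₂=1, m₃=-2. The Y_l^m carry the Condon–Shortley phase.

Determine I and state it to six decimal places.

0.309019

Checks pass: Σm=0; 4 even; l₃=2∈[0,2].
(2·1+1)(2·1+1)(2·2+1) = 45
Δ: 0! 2! 2! / 5! → 1/30
sum: t=0:+1/1 = 1/1
3j²(1 1 2; 0 0 0) = Δ·Π!·Σ² = 2/15  (sign +1)
sum: t=0:+1/4 = 1/4
3j²(1 1 2; 1 1 -2) = Δ·Π!·Σ² = 1/5  (sign +1)
combine: 4πI² = 45·2/15·1/5 = 6/5
take √, sign +1: I = 0.30901936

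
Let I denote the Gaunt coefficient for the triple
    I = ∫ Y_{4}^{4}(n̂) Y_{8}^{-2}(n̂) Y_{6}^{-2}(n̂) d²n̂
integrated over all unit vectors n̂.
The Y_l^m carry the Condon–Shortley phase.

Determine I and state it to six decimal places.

Checks pass: Σm=0; 18 even; l₃=6∈[4,12].
(2·4+1)(2·8+1)(2·6+1) = 1989
Δ: 6! 2! 10! / 19! → 1/23279256
sum: t=2:+1/1658880 t=3:−1/518400 t=4:+1/1658880 = -1/1382400
3j²(4 8 6; 0 0 0) = Δ·Π!·Σ² = 504/46189  (sign -1)
sum: t=0:+1/24883200 = 1/24883200
3j²(4 8 6; 4 -2 -2) = Δ·Π!·Σ² = 980/138567  (sign +1)
combine: 4πI² = 1989·504/46189·980/138567 = 1481760/9653501
take √, sign -1: I = -0.11052018

-0.110520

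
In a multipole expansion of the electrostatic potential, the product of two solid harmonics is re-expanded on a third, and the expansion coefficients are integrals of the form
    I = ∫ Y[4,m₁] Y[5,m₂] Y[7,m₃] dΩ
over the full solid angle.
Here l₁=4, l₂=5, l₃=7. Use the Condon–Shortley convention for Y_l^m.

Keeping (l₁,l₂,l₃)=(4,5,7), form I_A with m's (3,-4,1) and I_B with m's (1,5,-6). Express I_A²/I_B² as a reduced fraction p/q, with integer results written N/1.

3703/19305

Same 4,5,7: normalisation and zero-m 3j drop out of the ratio.
A: Δ: 2! 6! 8! / 17! → 1/6126120; sum: t=0:+1/1209600 t=1:−1/29030400 = 23/29030400; 3j²(4 5 7; 3 -4 1) = Δ·Π!·Σ² = 529/97240  (sign +1)
B: Δ: 2! 6! 8! / 17! → 1/6126120; sum: t=2:+1/9676800 = 1/9676800; 3j²(4 5 7; 1 5 -6) = Δ·Π!·Σ² = 27/952  (sign -1)
I_A²/I_B² = (529/97240)/(27/952) = 3703/19305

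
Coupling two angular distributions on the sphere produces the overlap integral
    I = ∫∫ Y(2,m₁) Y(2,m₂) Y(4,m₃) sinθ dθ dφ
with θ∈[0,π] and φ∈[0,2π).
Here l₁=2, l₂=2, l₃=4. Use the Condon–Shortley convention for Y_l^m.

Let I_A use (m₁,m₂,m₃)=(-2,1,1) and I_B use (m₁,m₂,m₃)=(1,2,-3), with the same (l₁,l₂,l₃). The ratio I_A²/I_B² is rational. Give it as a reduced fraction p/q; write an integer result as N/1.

l's match ⇒ only the (l;m) 3-j factors differ between A and B.
A: triangle coeff Δ(2,2,4) = 1/630; Σ_t [0,0]: t=0:+1/144 = 1/144; (3j)²=1/126 [(2 2 4; -2 1 1)], sign=-1
B: triangle coeff Δ(2,2,4) = 1/630; Σ_t [0,0]: t=0:+1/144 = 1/144; (3j)²=1/18 [(2 2 4; 1 2 -3)], sign=-1
I_A²/I_B² = (1/126)/(1/18) = 1/7

1/7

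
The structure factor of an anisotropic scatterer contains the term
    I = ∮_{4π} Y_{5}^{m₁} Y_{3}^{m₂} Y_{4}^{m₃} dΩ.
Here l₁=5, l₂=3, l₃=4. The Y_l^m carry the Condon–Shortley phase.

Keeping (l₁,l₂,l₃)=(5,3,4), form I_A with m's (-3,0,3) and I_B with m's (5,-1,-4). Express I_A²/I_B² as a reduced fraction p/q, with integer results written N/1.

l's match ⇒ only the (l;m) 3-j factors differ between A and B.
A: triangle coeff Δ(5,3,4) = 1/180180; Σ_t [2,3]: t=2:+1/2880 t=3:−1/1440 = -1/2880; (3j)²=7/715 [(5 3 4; -3 0 3)], sign=+1
B: triangle coeff Δ(5,3,4) = 1/180180; Σ_t [0,0]: t=0:+1/34560 = 1/34560; (3j)²=14/429 [(5 3 4; 5 -1 -4)], sign=+1
I_A²/I_B² = (7/715)/(14/429) = 3/10

3/10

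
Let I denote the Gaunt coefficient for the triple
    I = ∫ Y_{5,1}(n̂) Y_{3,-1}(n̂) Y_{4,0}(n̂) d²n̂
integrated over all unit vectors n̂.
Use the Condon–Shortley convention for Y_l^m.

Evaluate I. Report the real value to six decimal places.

m-sum 0 ✓  L=12 even ✓  2≤4≤8 ✓
Π(2lᵢ+1) = 11×7×9 = 693
triangle coeff Δ(5,3,4) = 1/180180
Σ_t [1,3]: t=1:−1/576 t=2:+1/144 t=3:−1/576 = 1/288
(3j)²=20/1001 [(5 3 4; 0 0 0)], sign=+1
Σ_t [0,2]: t=0:+1/2304 t=1:−1/216 t=2:+1/384 = -11/6912
(3j)²=11/1638 [(5 3 4; 1 -1 0)], sign=-1
⇒ 4πI² = 110/1183
I = (-1)√(110/1183/(4π)) = -0.08601992

-0.086020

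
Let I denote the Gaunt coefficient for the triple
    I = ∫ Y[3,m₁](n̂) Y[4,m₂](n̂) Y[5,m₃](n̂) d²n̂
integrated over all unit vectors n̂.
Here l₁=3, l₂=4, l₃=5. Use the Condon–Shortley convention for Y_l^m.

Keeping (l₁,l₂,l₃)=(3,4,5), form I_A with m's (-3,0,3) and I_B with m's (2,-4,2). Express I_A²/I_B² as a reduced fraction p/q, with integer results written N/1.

45/14

Same 3,4,5: normalisation and zero-m 3j drop out of the ratio.
A: Δ: 2! 4! 6! / 13! → 1/180180; sum: t=2:+1/2304 = 1/2304; 3j²(3 4 5; -3 0 3) = Δ·Π!·Σ² = 5/143  (sign +1)
B: Δ: 2! 4! 6! / 13! → 1/180180; sum: t=0:+1/8640 = 1/8640; 3j²(3 4 5; 2 -4 2) = Δ·Π!·Σ² = 14/1287  (sign -1)
I_A²/I_B² = (5/143)/(14/1287) = 45/14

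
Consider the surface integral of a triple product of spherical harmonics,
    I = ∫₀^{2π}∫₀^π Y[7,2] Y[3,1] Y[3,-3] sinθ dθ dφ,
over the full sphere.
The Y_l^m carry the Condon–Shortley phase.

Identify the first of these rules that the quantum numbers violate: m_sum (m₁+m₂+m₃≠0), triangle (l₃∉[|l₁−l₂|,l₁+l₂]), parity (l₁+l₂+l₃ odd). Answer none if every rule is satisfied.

Σmᵢ = 0  ✓
l₃∈[|l₁−l₂|,l₁+l₂]=[4,10], have l₃=3  ✗
Σlᵢ = 13 ⇒ odd

triangle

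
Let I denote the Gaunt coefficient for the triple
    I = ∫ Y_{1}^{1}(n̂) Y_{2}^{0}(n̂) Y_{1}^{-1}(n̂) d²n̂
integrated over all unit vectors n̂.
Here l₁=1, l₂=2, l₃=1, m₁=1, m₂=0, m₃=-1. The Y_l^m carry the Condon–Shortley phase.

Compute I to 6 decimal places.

Rules hold: Σm=0, L=4 even, 1≤1≤3.
N = 3·5·3 = 45
Δ = 2!·0!·2!/5! = 1/30
Racah Σ t=1..1: t=1:−1/1 = -1/1
⇒ 3j(1 2 1; 0 0 0)² = 2/15, sgn +1
Racah Σ t=0..0: t=0:+1/4 = 1/4
⇒ 3j(1 2 1; 1 0 -1)² = 1/30, sgn +1
4πI² = N·(3j₀)²·(3jₘ)² = 1/5
I = +1·√(0.2/4π) = 0.12615663

0.126157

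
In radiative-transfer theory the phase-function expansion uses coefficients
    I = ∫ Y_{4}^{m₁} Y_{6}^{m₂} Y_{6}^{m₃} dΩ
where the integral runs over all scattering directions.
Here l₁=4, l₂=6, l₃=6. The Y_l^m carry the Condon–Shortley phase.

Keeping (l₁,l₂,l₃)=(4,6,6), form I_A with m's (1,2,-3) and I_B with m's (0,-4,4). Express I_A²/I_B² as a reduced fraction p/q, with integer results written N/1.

Same 4,6,6: normalisation and zero-m 3j drop out of the ratio.
A: Δ: 4! 4! 8! / 17! → 1/15315300; sum: t=0:+1/5806080 t=1:−1/120960 t=2:+1/34560 t=3:−1/103680 = 13/1161216; 3j²(4 6 6; 1 2 -3) = Δ·Π!·Σ² = 65/5236  (sign -1)
B: Δ: 4! 4! 8! / 17! → 1/15315300; sum: t=0:+1/829440 t=1:−1/181440 t=2:+1/645120 = -1/362880; 3j²(4 6 6; 0 -4 4) = Δ·Π!·Σ² = 256/17017  (sign -1)
I_A²/I_B² = (65/5236)/(256/17017) = 845/1024

845/1024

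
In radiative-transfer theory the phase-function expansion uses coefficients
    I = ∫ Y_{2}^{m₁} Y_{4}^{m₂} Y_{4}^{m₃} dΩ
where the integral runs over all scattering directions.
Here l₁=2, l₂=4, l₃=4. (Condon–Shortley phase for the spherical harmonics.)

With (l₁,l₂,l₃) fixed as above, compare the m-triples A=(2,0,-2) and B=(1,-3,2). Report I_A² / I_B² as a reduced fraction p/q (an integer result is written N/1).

Shared (l₁,l₂,l₃)=(2,4,4): N and (l;000)² cancel in I_A²/I_B².
A: Δ = 2!·2!·6!/11! = 1/13860; Racah Σ t=0..0: t=0:+1/192 = 1/192; ⇒ 3j(2 4 4; 2 0 -2)² = 3/77, sgn +1
B: Δ = 2!·2!·6!/11! = 1/13860; Racah Σ t=0..1: t=0:+1/240 t=1:−1/1440 = 1/288; ⇒ 3j(2 4 4; 1 -3 2)² = 5/132, sgn +1
I_A²/I_B² = (3/77)/(5/132) = 36/35

36/35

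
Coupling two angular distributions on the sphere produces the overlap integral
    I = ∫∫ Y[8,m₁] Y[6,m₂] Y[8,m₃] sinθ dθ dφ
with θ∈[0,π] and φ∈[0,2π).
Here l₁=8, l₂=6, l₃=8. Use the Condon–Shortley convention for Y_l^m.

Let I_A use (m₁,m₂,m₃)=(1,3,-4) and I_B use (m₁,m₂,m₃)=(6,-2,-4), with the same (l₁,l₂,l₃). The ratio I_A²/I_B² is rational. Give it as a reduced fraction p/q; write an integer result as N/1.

Shared (l₁,l₂,l₃)=(8,6,8): N and (l;000)² cancel in I_A²/I_B².
A: Δ = 6!·10!·6!/23! = 1/13742520792; Racah Σ t=3..6: t=3:−1/447897600 t=4:+1/174182400 t=5:−1/464486400 t=6:+1/9405849600 = 11/7524679680; ⇒ 3j(8 6 8; 1 3 -4)² = 1375/193154, sgn +1
B: Δ = 6!·10!·6!/23! = 1/13742520792; Racah Σ t=0..2: t=0:+1/2786918400 t=1:−1/1567641600 t=2:+1/8360755200 = -1/6270566400; ⇒ 3j(8 6 8; 6 -2 -4)² = 80/22287, sgn -1
I_A²/I_B² = (1375/193154)/(80/22287) = 825/416

825/416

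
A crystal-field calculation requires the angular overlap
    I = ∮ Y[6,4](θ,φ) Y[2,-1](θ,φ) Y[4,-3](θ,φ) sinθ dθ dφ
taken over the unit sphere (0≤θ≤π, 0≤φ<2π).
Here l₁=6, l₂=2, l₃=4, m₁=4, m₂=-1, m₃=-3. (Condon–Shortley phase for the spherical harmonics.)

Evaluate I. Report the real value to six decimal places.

0.246389

m-sum 0 ✓  L=12 even ✓  4≤4≤8 ✓
Π(2lᵢ+1) = 13×5×9 = 585
triangle coeff Δ(6,2,4) = 1/6435
Σ_t [2,2]: t=2:+1/2304 = 1/2304
(3j)²=5/143 [(6 2 4; 0 0 0)], sign=+1
Σ_t [1,1]: t=1:−1/30240 = -1/30240
(3j)²=16/429 [(6 2 4; 4 -1 -3)], sign=+1
⇒ 4πI² = 1200/1573
I = (+1)√(1200/1573/(4π)) = 0.24638901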